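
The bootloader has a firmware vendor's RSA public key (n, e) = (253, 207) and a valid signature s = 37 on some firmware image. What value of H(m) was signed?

s^2 ≡ 37^2 = 1369 ≡ 104
s^4 ≡ 104^2 = 10816 ≡ 190
s^8 ≡ 190^2 = 36100 ≡ 174
s^16 ≡ 174^2 = 30276 ≡ 169
s^32 ≡ 169^2 = 28561 ≡ 225
s^64 ≡ 225^2 = 50625 ≡ 25
s^128 ≡ 25^2 = 625 ≡ 119
207 = 128 + 64 + 8 + 4 + 2 + 1, so s^207 ≡ 119·25·174·190·104·37 ≡ 159 (mod 253)

159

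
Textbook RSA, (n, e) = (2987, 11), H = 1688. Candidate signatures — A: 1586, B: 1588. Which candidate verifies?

B

Candidate A: 1586^2 = 2515396 ≡ 342; 1586^4 ≡ 342^2 = 116964 ≡ 471; 1586^8 ≡ 471^2 = 221841 ≡ 803; 11 = 8 + 2 + 1, so 1586^11 ≡ 803·342·1586 ≡ 1457 (mod 2987)
Candidate B: 1588^2 = 2521744 ≡ 716; 1588^4 ≡ 716^2 = 512656 ≡ 1879; 1588^8 ≡ 1879^2 = 3530641 ≡ 7; 11 = 8 + 2 + 1, so 1588^11 ≡ 7·716·1588 ≡ 1688 (mod 2987)
  → matches H = 1688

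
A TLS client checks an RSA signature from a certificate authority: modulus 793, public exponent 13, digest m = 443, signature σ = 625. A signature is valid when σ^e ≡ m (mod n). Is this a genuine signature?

genuine

σ^2 ≡ 625^2 = 390625 ≡ 469
σ^4 ≡ 469^2 = 219961 ≡ 300
σ^8 ≡ 300^2 = 90000 ≡ 391
13 = 8 + 4 + 1, so σ^13 ≡ 391·300·625 ≡ 443 (mod 793)
443 = m, so the signature checks out.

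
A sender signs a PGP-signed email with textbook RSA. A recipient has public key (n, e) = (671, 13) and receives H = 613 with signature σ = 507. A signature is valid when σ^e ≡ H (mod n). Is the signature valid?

invalid

σ^2 ≡ 507^2 = 257049 ≡ 56
σ^4 ≡ 56^2 = 3136 ≡ 452
σ^8 ≡ 452^2 = 204304 ≡ 320
13 = 8 + 4 + 1, so σ^13 ≡ 320·452·507 ≡ 232 (mod 671)
232 ≠ 613, so verification fails.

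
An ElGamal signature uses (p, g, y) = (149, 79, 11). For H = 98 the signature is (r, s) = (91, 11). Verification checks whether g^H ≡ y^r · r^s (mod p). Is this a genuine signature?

forged

Left side g^H mod p:
79^2 = 6241 ≡ 132
79^4 ≡ 132^2 = 17424 ≡ 140
79^8 ≡ 140^2 = 19600 ≡ 81
79^16 ≡ 81^2 = 6561 ≡ 5
79^32 ≡ 5^2 = 25
79^64 ≡ 25^2 = 625 ≡ 29
98 = 64 + 32 + 2, so 79^98 ≡ 29·25·132 ≡ 42 (mod 149)
Right side y^r · r^s mod p:
11^2 = 121
11^4 ≡ 121^2 = 14641 ≡ 39
11^8 ≡ 39^2 = 1521 ≡ 31
11^16 ≡ 31^2 = 961 ≡ 67
11^32 ≡ 67^2 = 4489 ≡ 19
11^64 ≡ 19^2 = 361 ≡ 63
91 = 64 + 16 + 8 + 2 + 1, so 11^91 ≡ 63·67·31·121·11 ≡ 8 (mod 149)
91^2 = 8281 ≡ 86
91^4 ≡ 86^2 = 7396 ≡ 95
91^8 ≡ 95^2 = 9025 ≡ 85
11 = 8 + 2 + 1, so 91^11 ≡ 85·86·91 ≡ 74 (mod 149)
8·74 = 592 ≡ 145 (mod 149)
42 ≠ 145, so verification fails.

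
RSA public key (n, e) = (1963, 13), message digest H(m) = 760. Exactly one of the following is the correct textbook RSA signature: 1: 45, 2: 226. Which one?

Candidate 1: Squares mod 1963: 45^1≡45, 45^2≡62, 45^4≡1881, 45^8≡835; 13 = 8 + 4 + 1, so 45^13 ≡ 835·1881·45 ≡ 760 (mod 1963)
  → matches H(m) = 760
Candidate 2: Squares mod 1963: 226^1≡226, 226^2≡38, 226^4≡1444, 226^8≡430; 13 = 8 + 4 + 1, so 226^13 ≡ 430·1444·226 ≡ 902 (mod 1963)

1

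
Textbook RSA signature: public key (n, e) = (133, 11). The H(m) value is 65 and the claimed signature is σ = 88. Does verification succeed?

passes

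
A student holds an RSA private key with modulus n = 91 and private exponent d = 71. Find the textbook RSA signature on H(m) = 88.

(H(m))^2 ≡ 88^2 = 7744 ≡ 9
(H(m))^4 ≡ 9^2 = 81
(H(m))^8 ≡ 81^2 = 6561 ≡ 9
(H(m))^16 ≡ 9^2 = 81
(H(m))^32 ≡ 81^2 = 6561 ≡ 9
(H(m))^64 ≡ 9^2 = 81
71 = 64 + 4 + 2 + 1, so (H(m))^71 ≡ 81·81·9·88 ≡ 30 (mod 91)

30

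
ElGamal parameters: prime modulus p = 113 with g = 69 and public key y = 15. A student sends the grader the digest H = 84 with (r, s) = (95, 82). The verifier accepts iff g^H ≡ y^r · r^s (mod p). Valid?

yes

Left side g^H mod p:
69^2 = 4761 ≡ 15
69^4 ≡ 15^2 = 225 ≡ 112
69^8 ≡ 112^2 = 12544 ≡ 1
69^16 ≡ 1^2 = 1
69^32 ≡ 1^2 = 1
69^64 ≡ 1^2 = 1
84 = 64 + 16 + 4, so 69^84 ≡ 1·1·112 ≡ 112 (mod 113)
Right side y^r · r^s mod p:
15^2 = 225 ≡ 112
15^4 ≡ 112^2 = 12544 ≡ 1
15^8 ≡ 1^2 = 1
15^16 ≡ 1^2 = 1
15^32 ≡ 1^2 = 1
15^64 ≡ 1^2 = 1
95 = 64 + 16 + 8 + 4 + 2 + 1, so 15^95 ≡ 1·1·1·1·112·15 ≡ 98 (mod 113)
95^2 = 9025 ≡ 98
95^4 ≡ 98^2 = 9604 ≡ 112
95^8 ≡ 112^2 = 12544 ≡ 1
95^16 ≡ 1^2 = 1
95^32 ≡ 1^2 = 1
95^64 ≡ 1^2 = 1
82 = 64 + 16 + 2, so 95^82 ≡ 1·1·98 ≡ 98 (mod 113)
98·98 = 9604 ≡ 112 (mod 113)
112 ≡ 112 (mod 113), so the signature is genuine.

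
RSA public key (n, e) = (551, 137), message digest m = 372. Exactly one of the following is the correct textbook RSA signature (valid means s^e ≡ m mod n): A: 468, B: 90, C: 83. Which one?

Candidate A: Squares mod 551: 468^1≡468, 468^2≡277, 468^4≡140, 468^8≡315, 468^16≡45, 468^32≡372, 468^64≡83, 468^128≡277; 137 = 128 + 8 + 1, so 468^137 ≡ 277·315·468 ≡ 179 (mod 551)
Candidate B: Squares mod 551: 90^1≡90, 90^2≡386, 90^4≡226, 90^8≡384, 90^16≡339, 90^32≡313, 90^64≡442, 90^128≡310; 137 = 128 + 8 + 1, so 90^137 ≡ 310·384·90 ≡ 507 (mod 551)
Candidate C: Squares mod 551: 83^1≡83, 83^2≡277, 83^4≡140, 83^8≡315, 83^16≡45, 83^32≡372, 83^64≡83, 83^128≡277; 137 = 128 + 8 + 1, so 83^137 ≡ 277·315·83 ≡ 372 (mod 551)
  → matches m = 372

C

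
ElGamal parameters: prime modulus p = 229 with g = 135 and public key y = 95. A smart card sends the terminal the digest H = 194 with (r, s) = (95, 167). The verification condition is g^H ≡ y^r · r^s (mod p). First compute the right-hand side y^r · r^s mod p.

95^2 = 9025 ≡ 94
95^4 ≡ 94^2 = 8836 ≡ 134
95^8 ≡ 134^2 = 17956 ≡ 94
95^16 ≡ 94^2 = 8836 ≡ 134
95^32 ≡ 134^2 = 17956 ≡ 94
95^64 ≡ 94^2 = 8836 ≡ 134
95 = 64 + 16 + 8 + 4 + 2 + 1, so 95^95 ≡ 134·134·94·134·94·95 ≡ 135 (mod 229)
95^2 = 9025 ≡ 94
95^4 ≡ 94^2 = 8836 ≡ 134
95^8 ≡ 134^2 = 17956 ≡ 94
95^16 ≡ 94^2 = 8836 ≡ 134
95^32 ≡ 134^2 = 17956 ≡ 94
95^64 ≡ 94^2 = 8836 ≡ 134
95^128 ≡ 134^2 = 17956 ≡ 94
167 = 128 + 32 + 4 + 2 + 1, so 95^167 ≡ 94·94·134·94·95 ≡ 135 (mod 229)
y^r · r^s ≡ 135·135 = 18225 ≡ 134 (mod 229)

134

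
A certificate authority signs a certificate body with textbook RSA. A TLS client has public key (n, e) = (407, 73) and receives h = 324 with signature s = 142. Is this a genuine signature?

forged

s^73 mod 407 = 142
142 ≠ 324, so verification fails.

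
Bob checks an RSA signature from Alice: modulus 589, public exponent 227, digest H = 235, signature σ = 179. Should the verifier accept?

reject

σ^227 mod 589 = 354
σ^227 mod 589 = 354, but H = 235.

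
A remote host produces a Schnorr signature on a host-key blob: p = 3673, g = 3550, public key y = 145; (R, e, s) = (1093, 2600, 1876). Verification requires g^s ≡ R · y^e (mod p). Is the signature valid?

valid

g^s mod p:
3550^1876 mod 3673 = 552
R · y^e mod p:
145^2600 mod 3673 = 2084
1093·2084 = 2277812 ≡ 552 (mod 3673)
552 ≡ 552 (mod 3673); signature holds.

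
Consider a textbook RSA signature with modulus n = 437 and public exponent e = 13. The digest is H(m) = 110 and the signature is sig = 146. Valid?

Squares mod 437: sig^1≡146, sig^2≡340, sig^4≡232, sig^8≡73
13 = 8 + 4 + 1, so sig^13 ≡ 73·232·146 ≡ 110 (mod 437)
110 = H(m), so the signature checks out.

yes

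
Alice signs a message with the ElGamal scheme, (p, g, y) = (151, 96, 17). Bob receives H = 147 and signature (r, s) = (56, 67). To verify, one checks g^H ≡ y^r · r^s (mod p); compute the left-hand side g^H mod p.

28

96^2 = 9216 ≡ 5
96^4 ≡ 5^2 = 25
96^8 ≡ 25^2 = 625 ≡ 21
96^16 ≡ 21^2 = 441 ≡ 139
96^32 ≡ 139^2 = 19321 ≡ 144
96^64 ≡ 144^2 = 20736 ≡ 49
96^128 ≡ 49^2 = 2401 ≡ 136
147 = 128 + 16 + 2 + 1, so 96^147 ≡ 136·139·5·96 ≡ 28 (mod 151)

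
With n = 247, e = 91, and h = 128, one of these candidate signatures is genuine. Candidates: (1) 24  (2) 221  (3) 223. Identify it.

Candidate 1: Squares mod 247: 24^1≡24, 24^2≡82, 24^4≡55, 24^8≡61, 24^16≡16, 24^32≡9, 24^64≡81; 91 = 64 + 16 + 8 + 2 + 1, so 24^91 ≡ 81·16·61·82·24 ≡ 119 (mod 247)
Candidate 2: Squares mod 247: 221^1≡221, 221^2≡182, 221^4≡26, 221^8≡182, 221^16≡26, 221^32≡182, 221^64≡26; 91 = 64 + 16 + 8 + 2 + 1, so 221^91 ≡ 26·26·182·182·221 ≡ 221 (mod 247)
Candidate 3: Squares mod 247: 223^1≡223, 223^2≡82, 223^4≡55, 223^8≡61, 223^16≡16, 223^32≡9, 223^64≡81; 91 = 64 + 16 + 8 + 2 + 1, so 223^91 ≡ 81·16·61·82·223 ≡ 128 (mod 247)
  → matches h = 128

3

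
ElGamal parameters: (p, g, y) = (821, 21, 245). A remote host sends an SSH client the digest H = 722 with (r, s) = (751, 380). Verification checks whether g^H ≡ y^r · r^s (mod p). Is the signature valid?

Left side g^H mod p:
21^2 = 441
21^4 ≡ 441^2 = 194481 ≡ 725
21^8 ≡ 725^2 = 525625 ≡ 185
21^16 ≡ 185^2 = 34225 ≡ 564
21^32 ≡ 564^2 = 318096 ≡ 369
21^64 ≡ 369^2 = 136161 ≡ 696
21^128 ≡ 696^2 = 484416 ≡ 26
21^256 ≡ 26^2 = 676
21^512 ≡ 676^2 = 456976 ≡ 500
722 = 512 + 128 + 64 + 16 + 2, so 21^722 ≡ 500·26·696·564·441 ≡ 368 (mod 821)
Right side y^r · r^s mod p:
245^2 = 60025 ≡ 92
245^4 ≡ 92^2 = 8464 ≡ 254
245^8 ≡ 254^2 = 64516 ≡ 478
245^16 ≡ 478^2 = 228484 ≡ 246
245^32 ≡ 246^2 = 60516 ≡ 583
245^64 ≡ 583^2 = 339889 ≡ 816
245^128 ≡ 816^2 = 665856 ≡ 25
245^256 ≡ 25^2 = 625
245^512 ≡ 625^2 = 390625 ≡ 650
751 = 512 + 128 + 64 + 32 + 8 + 4 + 2 + 1, so 245^751 ≡ 650·25·816·583·478·254·92·245 ≡ 365 (mod 821)
751^2 = 564001 ≡ 795
751^4 ≡ 795^2 = 632025 ≡ 676
751^8 ≡ 676^2 = 456976 ≡ 500
751^16 ≡ 500^2 = 250000 ≡ 416
751^32 ≡ 416^2 = 173056 ≡ 646
751^64 ≡ 646^2 = 417316 ≡ 248
751^128 ≡ 248^2 = 61504 ≡ 750
751^256 ≡ 750^2 = 562500 ≡ 115
380 = 256 + 64 + 32 + 16 + 8 + 4, so 751^380 ≡ 115·248·646·416·500·676 ≡ 28 (mod 821)
365·28 = 10220 ≡ 368 (mod 821)
368 ≡ 368 (mod 821), so the signature is genuine.

valid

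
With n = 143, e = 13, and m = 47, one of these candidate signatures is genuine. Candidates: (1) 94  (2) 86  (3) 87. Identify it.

Candidate 1: Squares mod 143: 94^1≡94, 94^2≡113, 94^4≡42, 94^8≡48; 13 = 8 + 4 + 1, so 94^13 ≡ 48·42·94 ≡ 29 (mod 143)
Candidate 2: Squares mod 143: 86^1≡86, 86^2≡103, 86^4≡27, 86^8≡14; 13 = 8 + 4 + 1, so 86^13 ≡ 14·27·86 ≡ 47 (mod 143)
  → matches m = 47
Candidate 3: Squares mod 143: 87^1≡87, 87^2≡133, 87^4≡100, 87^8≡133; 13 = 8 + 4 + 1, so 87^13 ≡ 133·100·87 ≡ 87 (mod 143)

2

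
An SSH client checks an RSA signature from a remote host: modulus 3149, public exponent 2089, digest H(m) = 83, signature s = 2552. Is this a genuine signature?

genuine

Squares mod 3149: s^1≡2552, s^2≡572, s^4≡2837, s^8≡2874, s^16≡49, s^32≡2401, s^64≡2131, s^128≡303, s^256≡488, s^512≡1969, s^1024≡542, s^2048≡907
2089 = 2048 + 32 + 8 + 1, so s^2089 ≡ 907·2401·2874·2552 ≡ 83 (mod 3149)
83 = H(m), so the signature checks out.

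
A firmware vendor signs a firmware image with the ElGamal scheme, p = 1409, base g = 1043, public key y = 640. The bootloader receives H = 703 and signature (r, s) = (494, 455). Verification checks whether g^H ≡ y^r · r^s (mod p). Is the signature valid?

invalid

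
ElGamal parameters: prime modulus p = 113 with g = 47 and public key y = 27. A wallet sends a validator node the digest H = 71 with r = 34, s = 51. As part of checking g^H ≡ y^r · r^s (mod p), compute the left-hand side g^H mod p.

47^2 = 2209 ≡ 62
47^4 ≡ 62^2 = 3844 ≡ 2
47^8 ≡ 2^2 = 4
47^16 ≡ 4^2 = 16
47^32 ≡ 16^2 = 256 ≡ 30
47^64 ≡ 30^2 = 900 ≡ 109
71 = 64 + 4 + 2 + 1, so 47^71 ≡ 109·2·62·47 ≡ 79 (mod 113)

79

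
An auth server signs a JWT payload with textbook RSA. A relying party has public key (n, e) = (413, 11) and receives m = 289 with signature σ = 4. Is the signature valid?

valid

σ^2 ≡ 4^2 = 16
σ^4 ≡ 16^2 = 256
σ^8 ≡ 256^2 = 65536 ≡ 282
11 = 8 + 2 + 1, so σ^11 ≡ 282·16·4 ≡ 289 (mod 413)
Since 289 equals the digest 289, verification succeeds.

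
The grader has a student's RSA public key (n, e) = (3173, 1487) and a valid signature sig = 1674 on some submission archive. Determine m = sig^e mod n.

566

sig^2 ≡ 1674^2 = 2802276 ≡ 517
sig^4 ≡ 517^2 = 267289 ≡ 757
sig^8 ≡ 757^2 = 573049 ≡ 1909
sig^16 ≡ 1909^2 = 3644281 ≡ 1677
sig^32 ≡ 1677^2 = 2812329 ≡ 1051
sig^64 ≡ 1051^2 = 1104601 ≡ 397
sig^128 ≡ 397^2 = 157609 ≡ 2132
sig^256 ≡ 2132^2 = 4545424 ≡ 1688
sig^512 ≡ 1688^2 = 2849344 ≡ 3163
sig^1024 ≡ 3163^2 = 10004569 ≡ 100
1487 = 1024 + 256 + 128 + 64 + 8 + 4 + 2 + 1, so sig^1487 ≡ 100·1688·2132·397·1909·757·517·1674 ≡ 566 (mod 3173)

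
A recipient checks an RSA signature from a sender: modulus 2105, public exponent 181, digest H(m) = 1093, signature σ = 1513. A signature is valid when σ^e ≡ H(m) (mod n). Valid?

σ^181 mod 2105 = 1093
Since 1093 equals the digest 1093, verification succeeds.

yes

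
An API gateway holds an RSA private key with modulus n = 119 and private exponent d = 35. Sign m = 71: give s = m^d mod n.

m^2 ≡ 71^2 = 5041 ≡ 43
m^4 ≡ 43^2 = 1849 ≡ 64
m^8 ≡ 64^2 = 4096 ≡ 50
m^16 ≡ 50^2 = 2500 ≡ 1
m^32 ≡ 1^2 = 1
35 = 32 + 2 + 1, so m^35 ≡ 1·43·71 ≡ 78 (mod 119)

78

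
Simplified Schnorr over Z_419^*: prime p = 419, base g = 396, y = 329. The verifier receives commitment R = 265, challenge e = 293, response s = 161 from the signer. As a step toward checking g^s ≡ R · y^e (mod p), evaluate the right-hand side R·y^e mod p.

Squares mod 419: 329^1≡329, 329^2≡139, 329^4≡47, 329^8≡114, 329^16≡7, 329^32≡49, 329^64≡306, 329^128≡199, 329^256≡215
293 = 256 + 32 + 4 + 1, so 329^293 ≡ 215·49·47·329 ≡ 114 (mod 419)
R · y^e ≡ 265·114 = 30210 ≡ 42 (mod 419)

42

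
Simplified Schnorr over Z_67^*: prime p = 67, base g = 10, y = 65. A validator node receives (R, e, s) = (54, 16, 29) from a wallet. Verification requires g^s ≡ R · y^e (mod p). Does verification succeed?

passes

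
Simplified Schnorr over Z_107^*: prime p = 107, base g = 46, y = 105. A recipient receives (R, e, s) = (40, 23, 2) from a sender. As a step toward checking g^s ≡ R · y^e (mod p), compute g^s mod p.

46^2 = 2116 ≡ 83

83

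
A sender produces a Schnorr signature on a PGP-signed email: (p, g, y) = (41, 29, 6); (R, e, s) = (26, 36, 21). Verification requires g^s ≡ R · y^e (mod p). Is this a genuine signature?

forged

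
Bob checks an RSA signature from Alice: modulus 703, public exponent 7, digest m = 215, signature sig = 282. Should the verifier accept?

reject

Squares mod 703: sig^1≡282, sig^2≡85, sig^4≡195
7 = 4 + 2 + 1, so sig^7 ≡ 195·85·282 ≡ 606 (mod 703)
The recovered value 606 does not match the digest 215.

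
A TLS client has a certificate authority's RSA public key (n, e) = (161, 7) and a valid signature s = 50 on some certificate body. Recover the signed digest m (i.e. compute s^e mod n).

s^2 ≡ 50^2 = 2500 ≡ 85
s^4 ≡ 85^2 = 7225 ≡ 141
7 = 4 + 2 + 1, so s^7 ≡ 141·85·50 ≡ 8 (mod 161)

8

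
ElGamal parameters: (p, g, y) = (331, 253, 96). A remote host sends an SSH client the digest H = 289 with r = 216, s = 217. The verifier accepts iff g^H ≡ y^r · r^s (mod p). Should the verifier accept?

accept

Left side g^H mod p:
253^2 = 64009 ≡ 126
253^4 ≡ 126^2 = 15876 ≡ 319
253^8 ≡ 319^2 = 101761 ≡ 144
253^16 ≡ 144^2 = 20736 ≡ 214
253^32 ≡ 214^2 = 45796 ≡ 118
253^64 ≡ 118^2 = 13924 ≡ 22
253^128 ≡ 22^2 = 484 ≡ 153
253^256 ≡ 153^2 = 23409 ≡ 239
289 = 256 + 32 + 1, so 253^289 ≡ 239·118·253 ≡ 70 (mod 331)
Right side y^r · r^s mod p:
96^2 = 9216 ≡ 279
96^4 ≡ 279^2 = 77841 ≡ 56
96^8 ≡ 56^2 = 3136 ≡ 157
96^16 ≡ 157^2 = 24649 ≡ 155
96^32 ≡ 155^2 = 24025 ≡ 193
96^64 ≡ 193^2 = 37249 ≡ 177
96^128 ≡ 177^2 = 31329 ≡ 215
216 = 128 + 64 + 16 + 8, so 96^216 ≡ 215·177·155·157 ≡ 266 (mod 331)
216^2 = 46656 ≡ 316
216^4 ≡ 316^2 = 99856 ≡ 225
216^8 ≡ 225^2 = 50625 ≡ 313
216^16 ≡ 313^2 = 97969 ≡ 324
216^32 ≡ 324^2 = 104976 ≡ 49
216^64 ≡ 49^2 = 2401 ≡ 84
216^128 ≡ 84^2 = 7056 ≡ 105
217 = 128 + 64 + 16 + 8 + 1, so 216^217 ≡ 105·84·324·313·216 ≡ 279 (mod 331)
266·279 = 74214 ≡ 70 (mod 331)
70 ≡ 70 (mod 331), so the signature is genuine.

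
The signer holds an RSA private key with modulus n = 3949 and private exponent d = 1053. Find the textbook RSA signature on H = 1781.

2133

H^1053 mod 3949 = 2133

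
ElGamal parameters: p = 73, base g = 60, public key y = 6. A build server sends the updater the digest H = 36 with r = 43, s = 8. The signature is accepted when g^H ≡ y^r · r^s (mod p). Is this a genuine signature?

forged

Left side g^H mod p:
60^2 = 3600 ≡ 23
60^4 ≡ 23^2 = 529 ≡ 18
60^8 ≡ 18^2 = 324 ≡ 32
60^16 ≡ 32^2 = 1024 ≡ 2
60^32 ≡ 2^2 = 4
36 = 32 + 4, so 60^36 ≡ 4·18 ≡ 72 (mod 73)
Right side y^r · r^s mod p:
6^2 = 36
6^4 ≡ 36^2 = 1296 ≡ 55
6^8 ≡ 55^2 = 3025 ≡ 32
6^16 ≡ 32^2 = 1024 ≡ 2
6^32 ≡ 2^2 = 4
43 = 32 + 8 + 2 + 1, so 6^43 ≡ 4·32·36·6 ≡ 54 (mod 73)
43^2 = 1849 ≡ 24
43^4 ≡ 24^2 = 576 ≡ 65
43^8 ≡ 65^2 = 4225 ≡ 64
54·64 = 3456 ≡ 25 (mod 73)
72 ≠ 25, so verification fails.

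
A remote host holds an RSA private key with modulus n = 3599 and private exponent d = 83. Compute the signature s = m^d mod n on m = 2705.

703

Squares mod 3599: m^1≡2705, m^2≡258, m^4≡1782, m^8≡1206, m^16≡440, m^32≡2853, m^64≡2270
83 = 64 + 16 + 2 + 1, so m^83 ≡ 2270·440·258·2705 ≡ 703 (mod 3599)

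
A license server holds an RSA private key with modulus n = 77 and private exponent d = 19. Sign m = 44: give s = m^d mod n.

44

m^2 ≡ 44^2 = 1936 ≡ 11
m^4 ≡ 11^2 = 121 ≡ 44
m^8 ≡ 44^2 = 1936 ≡ 11
m^16 ≡ 11^2 = 121 ≡ 44
19 = 16 + 2 + 1, so m^19 ≡ 44·11·44 ≡ 44 (mod 77)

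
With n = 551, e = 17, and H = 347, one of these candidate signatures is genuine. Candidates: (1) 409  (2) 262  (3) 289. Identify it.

3

Candidate 1: Squares mod 551: 409^1≡409, 409^2≡328, 409^4≡139, 409^8≡36, 409^16≡194; 17 = 16 + 1, so 409^17 ≡ 194·409 ≡ 2 (mod 551)
Candidate 2: Squares mod 551: 262^1≡262, 262^2≡320, 262^4≡465, 262^8≡233, 262^16≡291; 17 = 16 + 1, so 262^17 ≡ 291·262 ≡ 204 (mod 551)
Candidate 3: Squares mod 551: 289^1≡289, 289^2≡320, 289^4≡465, 289^8≡233, 289^16≡291; 17 = 16 + 1, so 289^17 ≡ 291·289 ≡ 347 (mod 551)
  → matches H = 347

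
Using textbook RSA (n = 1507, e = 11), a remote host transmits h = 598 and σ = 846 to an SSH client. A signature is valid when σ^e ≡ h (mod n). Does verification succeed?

fails

σ^11 mod 1507 = 956
956 ≠ 598, so verification fails.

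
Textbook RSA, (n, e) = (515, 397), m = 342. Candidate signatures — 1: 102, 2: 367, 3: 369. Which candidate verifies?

Candidate 1: 102^397 mod 515 = 102
Candidate 2: 367^397 mod 515 = 342
  → matches m = 342
Candidate 3: 369^397 mod 515 = 224

2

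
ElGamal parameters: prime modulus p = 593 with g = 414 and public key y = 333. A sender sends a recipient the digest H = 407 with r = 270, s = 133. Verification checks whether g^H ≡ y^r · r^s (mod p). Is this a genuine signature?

genuine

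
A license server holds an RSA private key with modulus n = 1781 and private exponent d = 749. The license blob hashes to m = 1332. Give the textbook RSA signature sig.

236

m^2 ≡ 1332^2 = 1774224 ≡ 348
m^4 ≡ 348^2 = 121104 ≡ 1777
m^8 ≡ 1777^2 = 3157729 ≡ 16
m^16 ≡ 16^2 = 256
m^32 ≡ 256^2 = 65536 ≡ 1420
m^64 ≡ 1420^2 = 2016400 ≡ 308
m^128 ≡ 308^2 = 94864 ≡ 471
m^256 ≡ 471^2 = 221841 ≡ 997
m^512 ≡ 997^2 = 994009 ≡ 211
749 = 512 + 128 + 64 + 32 + 8 + 4 + 1, so m^749 ≡ 211·471·308·1420·16·1777·1332 ≡ 236 (mod 1781)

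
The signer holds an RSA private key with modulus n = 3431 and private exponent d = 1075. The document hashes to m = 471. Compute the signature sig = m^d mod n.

3150

m^2 ≡ 471^2 = 221841 ≡ 2257
m^4 ≡ 2257^2 = 5094049 ≡ 2445
m^8 ≡ 2445^2 = 5978025 ≡ 1223
m^16 ≡ 1223^2 = 1495729 ≡ 3244
m^32 ≡ 3244^2 = 10523536 ≡ 659
m^64 ≡ 659^2 = 434281 ≡ 1975
m^128 ≡ 1975^2 = 3900625 ≡ 3009
m^256 ≡ 3009^2 = 9054081 ≡ 3103
m^512 ≡ 3103^2 = 9628609 ≡ 1223
m^1024 ≡ 1223^2 = 1495729 ≡ 3244
1075 = 1024 + 32 + 16 + 2 + 1, so m^1075 ≡ 3244·659·3244·2257·471 ≡ 3150 (mod 3431)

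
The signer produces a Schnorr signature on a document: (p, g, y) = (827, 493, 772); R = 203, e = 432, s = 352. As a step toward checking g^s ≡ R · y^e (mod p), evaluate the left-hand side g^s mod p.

493^352 mod 827 = 502

502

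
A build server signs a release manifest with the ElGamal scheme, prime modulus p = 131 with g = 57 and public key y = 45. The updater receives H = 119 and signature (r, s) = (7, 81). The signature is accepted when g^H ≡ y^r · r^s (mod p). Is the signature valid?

Left side g^H mod p:
57^119 mod 131 = 87
Right side y^r · r^s mod p:
45^7 mod 131 = 62
7^81 mod 131 = 94
62·94 = 5828 ≡ 64 (mod 131)
87 ≠ 64, so verification fails.

invalid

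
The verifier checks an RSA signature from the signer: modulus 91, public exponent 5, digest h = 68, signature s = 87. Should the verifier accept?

Squares mod 91: s^1≡87, s^2≡16, s^4≡74
5 = 4 + 1, so s^5 ≡ 74·87 ≡ 68 (mod 91)
s^5 mod 91 = 68 matches h.

accept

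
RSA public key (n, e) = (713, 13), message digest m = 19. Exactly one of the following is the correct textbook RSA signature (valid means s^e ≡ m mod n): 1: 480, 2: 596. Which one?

2

Candidate 1: 480^13 mod 713 = 244
Candidate 2: 596^13 mod 713 = 19
  → matches m = 19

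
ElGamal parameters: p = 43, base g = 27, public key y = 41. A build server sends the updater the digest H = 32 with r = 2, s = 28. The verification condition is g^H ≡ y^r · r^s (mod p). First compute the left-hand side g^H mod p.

4

27^2 = 729 ≡ 41
27^4 ≡ 41^2 = 1681 ≡ 4
27^8 ≡ 4^2 = 16
27^16 ≡ 16^2 = 256 ≡ 41
27^32 ≡ 41^2 = 1681 ≡ 4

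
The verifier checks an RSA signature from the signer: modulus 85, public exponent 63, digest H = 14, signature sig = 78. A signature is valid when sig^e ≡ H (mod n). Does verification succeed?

fails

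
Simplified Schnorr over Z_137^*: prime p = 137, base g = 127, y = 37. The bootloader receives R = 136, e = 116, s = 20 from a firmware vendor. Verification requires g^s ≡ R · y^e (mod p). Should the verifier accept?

g^s mod p:
127^2 = 16129 ≡ 100
127^4 ≡ 100^2 = 10000 ≡ 136
127^8 ≡ 136^2 = 18496 ≡ 1
127^16 ≡ 1^2 = 1
20 = 16 + 4, so 127^20 ≡ 1·136 ≡ 136 (mod 137)
R · y^e mod p:
37^2 = 1369 ≡ 136
37^4 ≡ 136^2 = 18496 ≡ 1
37^8 ≡ 1^2 = 1
37^16 ≡ 1^2 = 1
37^32 ≡ 1^2 = 1
37^64 ≡ 1^2 = 1
116 = 64 + 32 + 16 + 4, so 37^116 ≡ 1·1·1·1 ≡ 1 (mod 137)
136·1 = 136 ≡ 136 (mod 137)
136 ≡ 136 (mod 137); signature holds.

accept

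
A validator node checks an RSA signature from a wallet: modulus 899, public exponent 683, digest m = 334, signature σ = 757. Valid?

yes

Squares mod 899: σ^1≡757, σ^2≡386, σ^4≡661, σ^8≡7, σ^16≡49, σ^32≡603, σ^64≡413, σ^128≡658, σ^256≡545, σ^512≡355
683 = 512 + 128 + 32 + 8 + 2 + 1, so σ^683 ≡ 355·658·603·7·386·757 ≡ 334 (mod 899)
σ^683 mod 899 = 334 matches m.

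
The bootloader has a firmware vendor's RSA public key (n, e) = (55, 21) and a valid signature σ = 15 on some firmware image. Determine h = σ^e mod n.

15

σ^2 ≡ 15^2 = 225 ≡ 5
σ^4 ≡ 5^2 = 25
σ^8 ≡ 25^2 = 625 ≡ 20
σ^16 ≡ 20^2 = 400 ≡ 15
21 = 16 + 4 + 1, so σ^21 ≡ 15·25·15 ≡ 15 (mod 55)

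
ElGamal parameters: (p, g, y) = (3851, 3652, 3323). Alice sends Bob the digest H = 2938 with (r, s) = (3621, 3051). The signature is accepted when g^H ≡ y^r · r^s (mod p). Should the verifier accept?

Left side g^H mod p:
3652^2 = 13337104 ≡ 1091
3652^4 ≡ 1091^2 = 1190281 ≡ 322
3652^8 ≡ 322^2 = 103684 ≡ 3558
3652^16 ≡ 3558^2 = 12659364 ≡ 1127
3652^32 ≡ 1127^2 = 1270129 ≡ 3150
3652^64 ≡ 3150^2 = 9922500 ≡ 2324
3652^128 ≡ 2324^2 = 5400976 ≡ 1874
3652^256 ≡ 1874^2 = 3511876 ≡ 3615
3652^512 ≡ 3615^2 = 13068225 ≡ 1782
3652^1024 ≡ 1782^2 = 3175524 ≡ 2300
3652^2048 ≡ 2300^2 = 5290000 ≡ 2577
2938 = 2048 + 512 + 256 + 64 + 32 + 16 + 8 + 2, so 3652^2938 ≡ 2577·1782·3615·2324·3150·1127·3558·1091 ≡ 1813 (mod 3851)
Right side y^r · r^s mod p:
3323^2 = 11042329 ≡ 1512
3323^4 ≡ 1512^2 = 2286144 ≡ 2501
3323^8 ≡ 2501^2 = 6255001 ≡ 977
3323^16 ≡ 977^2 = 954529 ≡ 3332
3323^32 ≡ 3332^2 = 11102224 ≡ 3642
3323^64 ≡ 3642^2 = 13264164 ≡ 1320
3323^128 ≡ 1320^2 = 1742400 ≡ 1748
3323^256 ≡ 1748^2 = 3055504 ≡ 1661
3323^512 ≡ 1661^2 = 2758921 ≡ 1605
3323^1024 ≡ 1605^2 = 2576025 ≡ 3557
3323^2048 ≡ 3557^2 = 12652249 ≡ 1714
3621 = 2048 + 1024 + 512 + 32 + 4 + 1, so 3323^3621 ≡ 1714·3557·1605·3642·2501·3323 ≡ 699 (mod 3851)
3621^2 = 13111641 ≡ 2837
3621^4 ≡ 2837^2 = 8048569 ≡ 3830
3621^8 ≡ 3830^2 = 14668900 ≡ 441
3621^16 ≡ 441^2 = 194481 ≡ 1931
3621^32 ≡ 1931^2 = 3728761 ≡ 993
3621^64 ≡ 993^2 = 986049 ≡ 193
3621^128 ≡ 193^2 = 37249 ≡ 2590
3621^256 ≡ 2590^2 = 6708100 ≡ 3509
3621^512 ≡ 3509^2 = 12313081 ≡ 1434
3621^1024 ≡ 1434^2 = 2056356 ≡ 3773
3621^2048 ≡ 3773^2 = 14235529 ≡ 2233
3051 = 2048 + 512 + 256 + 128 + 64 + 32 + 8 + 2 + 1, so 3621^3051 ≡ 2233·1434·3509·2590·193·993·441·2837·3621 ≡ 1132 (mod 3851)
699·1132 = 791268 ≡ 1813 (mod 3851)
1813 ≡ 1813 (mod 3851), so the signature is genuine.

accept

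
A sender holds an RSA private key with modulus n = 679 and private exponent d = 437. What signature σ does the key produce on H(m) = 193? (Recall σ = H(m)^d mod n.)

387

(H(m))^2 ≡ 193^2 = 37249 ≡ 583
(H(m))^4 ≡ 583^2 = 339889 ≡ 389
(H(m))^8 ≡ 389^2 = 151321 ≡ 583
(H(m))^16 ≡ 583^2 = 339889 ≡ 389
(H(m))^32 ≡ 389^2 = 151321 ≡ 583
(H(m))^64 ≡ 583^2 = 339889 ≡ 389
(H(m))^128 ≡ 389^2 = 151321 ≡ 583
(H(m))^256 ≡ 583^2 = 339889 ≡ 389
437 = 256 + 128 + 32 + 16 + 4 + 1, so (H(m))^437 ≡ 389·583·583·389·389·193 ≡ 387 (mod 679)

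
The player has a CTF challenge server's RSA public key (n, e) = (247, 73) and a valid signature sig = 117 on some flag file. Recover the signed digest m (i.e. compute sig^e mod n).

117

sig^73 mod 247 = 117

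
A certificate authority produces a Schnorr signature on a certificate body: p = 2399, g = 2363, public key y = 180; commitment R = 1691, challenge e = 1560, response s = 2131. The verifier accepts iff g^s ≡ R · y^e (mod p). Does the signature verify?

g^s mod p:
2363^2131 mod 2399 = 1410
R · y^e mod p:
180^1560 mod 2399 = 59
1691·59 = 99769 ≡ 1410 (mod 2399)
1410 ≡ 1410 (mod 2399); signature holds.

verifies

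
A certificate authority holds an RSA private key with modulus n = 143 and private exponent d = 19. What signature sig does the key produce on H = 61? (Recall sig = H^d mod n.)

H^19 mod 143 = 35

35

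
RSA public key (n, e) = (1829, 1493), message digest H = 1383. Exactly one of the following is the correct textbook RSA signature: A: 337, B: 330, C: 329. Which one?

Candidate A: Squares mod 1829: 337^1≡337, 337^2≡171, 337^4≡1806, 337^8≡529, 337^16≡4, 337^32≡16, 337^64≡256, 337^128≡1521, 337^256≡1585, 337^512≡1008, 337^1024≡969; 1493 = 1024 + 256 + 128 + 64 + 16 + 4 + 1, so 337^1493 ≡ 969·1585·1521·256·4·1806·337 ≡ 866 (mod 1829)
Candidate B: Squares mod 1829: 330^1≡330, 330^2≡989, 330^4≡1435, 330^8≡1600, 330^16≡1229, 330^32≡1516, 330^64≡1032, 330^128≡546, 330^256≡1818, 330^512≡121, 330^1024≡9; 1493 = 1024 + 256 + 128 + 64 + 16 + 4 + 1, so 330^1493 ≡ 9·1818·546·1032·1229·1435·330 ≡ 1383 (mod 1829)
  → matches H = 1383
Candidate C: Squares mod 1829: 329^1≡329, 329^2≡330, 329^4≡989, 329^8≡1435, 329^16≡1600, 329^32≡1229, 329^64≡1516, 329^128≡1032, 329^256≡546, 329^512≡1818, 329^1024≡121; 1493 = 1024 + 256 + 128 + 64 + 16 + 4 + 1, so 329^1493 ≡ 121·546·1032·1516·1600·989·329 ≡ 1404 (mod 1829)

B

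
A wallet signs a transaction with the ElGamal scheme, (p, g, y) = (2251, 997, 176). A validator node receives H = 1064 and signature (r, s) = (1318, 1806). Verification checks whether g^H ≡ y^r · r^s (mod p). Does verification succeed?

passes

Left side g^H mod p:
Squares mod 2251: 997^1≡997, 997^2≡1318, 997^4≡1603, 997^8≡1218, 997^16≡115, 997^32≡1970, 997^64≡176, 997^128≡1713, 997^256≡1316, 997^512≡837, 997^1024≡508
1064 = 1024 + 32 + 8, so 997^1064 ≡ 508·1970·1218 ≡ 176 (mod 2251)
Right side y^r · r^s mod p:
Squares mod 2251: 176^1≡176, 176^2≡1713, 176^4≡1316, 176^8≡837, 176^16≡508, 176^32≡1450, 176^64≡66, 176^128≡2105, 176^256≡1057, 176^512≡753, 176^1024≡2008
1318 = 1024 + 256 + 32 + 4 + 2, so 176^1318 ≡ 2008·1057·1450·1316·1713 ≡ 1318 (mod 2251)
Squares mod 2251: 1318^1≡1318, 1318^2≡1603, 1318^4≡1218, 1318^8≡115, 1318^16≡1970, 1318^32≡176, 1318^64≡1713, 1318^128≡1316, 1318^256≡837, 1318^512≡508, 1318^1024≡1450
1806 = 1024 + 512 + 256 + 8 + 4 + 2, so 1318^1806 ≡ 1450·508·837·115·1218·1603 ≡ 837 (mod 2251)
1318·837 = 1103166 ≡ 176 (mod 2251)
176 ≡ 176 (mod 2251), so the signature is genuine.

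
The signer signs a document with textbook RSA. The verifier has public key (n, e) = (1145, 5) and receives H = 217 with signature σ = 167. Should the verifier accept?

σ^5 mod 1145 = 217
σ^5 mod 1145 = 217 matches H.

accept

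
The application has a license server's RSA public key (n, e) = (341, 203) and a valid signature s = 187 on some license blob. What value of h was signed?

187

Squares mod 341: s^1≡187, s^2≡187, s^4≡187, s^8≡187, s^16≡187, s^32≡187, s^64≡187, s^128≡187
203 = 128 + 64 + 8 + 2 + 1, so s^203 ≡ 187·187·187·187·187 ≡ 187 (mod 341)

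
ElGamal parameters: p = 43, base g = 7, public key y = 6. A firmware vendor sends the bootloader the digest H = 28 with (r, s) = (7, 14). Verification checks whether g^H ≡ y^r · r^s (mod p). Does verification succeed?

passes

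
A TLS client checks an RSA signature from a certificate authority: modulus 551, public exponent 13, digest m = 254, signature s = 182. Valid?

no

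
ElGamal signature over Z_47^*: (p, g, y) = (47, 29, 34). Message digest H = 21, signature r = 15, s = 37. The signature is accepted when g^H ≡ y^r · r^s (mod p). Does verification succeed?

Left side g^H mod p:
29^2 = 841 ≡ 42
29^4 ≡ 42^2 = 1764 ≡ 25
29^8 ≡ 25^2 = 625 ≡ 14
29^16 ≡ 14^2 = 196 ≡ 8
21 = 16 + 4 + 1, so 29^21 ≡ 8·25·29 ≡ 19 (mod 47)
Right side y^r · r^s mod p:
34^2 = 1156 ≡ 28
34^4 ≡ 28^2 = 784 ≡ 32
34^8 ≡ 32^2 = 1024 ≡ 37
15 = 8 + 4 + 2 + 1, so 34^15 ≡ 37·32·28·34 ≡ 14 (mod 47)
15^2 = 225 ≡ 37
15^4 ≡ 37^2 = 1369 ≡ 6
15^8 ≡ 6^2 = 36
15^16 ≡ 36^2 = 1296 ≡ 27
15^32 ≡ 27^2 = 729 ≡ 24
37 = 32 + 4 + 1, so 15^37 ≡ 24·6·15 ≡ 45 (mod 47)
14·45 = 630 ≡ 19 (mod 47)
19 ≡ 19 (mod 47), so the signature is genuine.

passes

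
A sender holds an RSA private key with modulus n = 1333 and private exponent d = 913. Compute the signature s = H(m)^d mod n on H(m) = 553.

Squares mod 1333: (H(m))^1≡553, (H(m))^2≡552, (H(m))^4≡780, (H(m))^8≡552, (H(m))^16≡780, (H(m))^32≡552, (H(m))^64≡780, (H(m))^128≡552, (H(m))^256≡780, (H(m))^512≡552
913 = 512 + 256 + 128 + 16 + 1, so (H(m))^913 ≡ 552·780·552·780·553 ≡ 553 (mod 1333)

553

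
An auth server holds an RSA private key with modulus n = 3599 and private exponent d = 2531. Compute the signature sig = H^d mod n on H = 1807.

2097

Squares mod 3599: H^1≡1807, H^2≡956, H^4≡3389, H^8≡912, H^16≡375, H^32≡264, H^64≡1315, H^128≡1705, H^256≡2632, H^512≡2948, H^1024≡2718, H^2048≡2376
2531 = 2048 + 256 + 128 + 64 + 32 + 2 + 1, so H^2531 ≡ 2376·2632·1705·1315·264·956·1807 ≡ 2097 (mod 3599)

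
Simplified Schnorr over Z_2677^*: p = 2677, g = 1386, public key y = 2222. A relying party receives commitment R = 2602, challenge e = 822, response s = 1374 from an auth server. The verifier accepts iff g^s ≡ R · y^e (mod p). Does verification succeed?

passes

g^s mod p:
Squares mod 2677: 1386^1≡1386, 1386^2≡1587, 1386^4≡2189, 1386^8≡2568, 1386^16≡1173, 1386^32≡2628, 1386^64≡2401, 1386^128≡1220, 1386^256≡2665, 1386^512≡144, 1386^1024≡1997
1374 = 1024 + 256 + 64 + 16 + 8 + 4 + 2, so 1386^1374 ≡ 1997·2665·2401·1173·2568·2189·1587 ≡ 2496 (mod 2677)
R · y^e mod p:
Squares mod 2677: 2222^1≡2222, 2222^2≡896, 2222^4≡2393, 2222^8≡346, 2222^16≡1928, 2222^32≡1508, 2222^64≡1291, 2222^128≡1587, 2222^256≡2189, 2222^512≡2568
822 = 512 + 256 + 32 + 16 + 4 + 2, so 2222^822 ≡ 2568·2189·1508·1928·2393·896 ≡ 1680 (mod 2677)
2602·1680 = 4371360 ≡ 2496 (mod 2677)
2496 ≡ 2496 (mod 2677); signature holds.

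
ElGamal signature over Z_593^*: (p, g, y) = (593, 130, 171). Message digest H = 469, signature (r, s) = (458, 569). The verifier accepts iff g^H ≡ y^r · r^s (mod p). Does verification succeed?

passes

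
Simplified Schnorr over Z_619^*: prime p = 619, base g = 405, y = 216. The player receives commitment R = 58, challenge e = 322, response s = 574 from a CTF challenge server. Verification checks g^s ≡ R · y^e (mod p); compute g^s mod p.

482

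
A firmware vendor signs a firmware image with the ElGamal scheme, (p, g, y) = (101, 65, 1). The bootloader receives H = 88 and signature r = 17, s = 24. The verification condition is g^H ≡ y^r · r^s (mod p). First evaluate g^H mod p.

65^2 = 4225 ≡ 84
65^4 ≡ 84^2 = 7056 ≡ 87
65^8 ≡ 87^2 = 7569 ≡ 95
65^16 ≡ 95^2 = 9025 ≡ 36
65^32 ≡ 36^2 = 1296 ≡ 84
65^64 ≡ 84^2 = 7056 ≡ 87
88 = 64 + 16 + 8, so 65^88 ≡ 87·36·95 ≡ 95 (mod 101)

95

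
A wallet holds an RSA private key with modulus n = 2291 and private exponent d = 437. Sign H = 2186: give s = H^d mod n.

612

H^2 ≡ 2186^2 = 4778596 ≡ 1861
H^4 ≡ 1861^2 = 3463321 ≡ 1620
H^8 ≡ 1620^2 = 2624400 ≡ 1205
H^16 ≡ 1205^2 = 1452025 ≡ 1822
H^32 ≡ 1822^2 = 3319684 ≡ 25
H^64 ≡ 25^2 = 625
H^128 ≡ 625^2 = 390625 ≡ 1155
H^256 ≡ 1155^2 = 1334025 ≡ 663
437 = 256 + 128 + 32 + 16 + 4 + 1, so H^437 ≡ 663·1155·25·1822·1620·2186 ≡ 612 (mod 2291)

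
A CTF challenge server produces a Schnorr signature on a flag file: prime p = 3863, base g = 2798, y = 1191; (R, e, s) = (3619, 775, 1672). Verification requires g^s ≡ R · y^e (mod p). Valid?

g^s mod p:
2798^1672 mod 3863 = 1735
R · y^e mod p:
1191^775 mod 3863 = 2191
3619·2191 = 7929229 ≡ 2353 (mod 3863)
1735 ≠ 2353; the check fails.

no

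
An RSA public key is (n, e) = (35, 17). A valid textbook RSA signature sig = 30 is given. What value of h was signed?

25

sig^17 mod 35 = 25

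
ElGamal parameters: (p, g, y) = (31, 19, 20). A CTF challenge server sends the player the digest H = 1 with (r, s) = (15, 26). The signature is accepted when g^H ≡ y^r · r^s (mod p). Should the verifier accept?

Left side g^H mod p:
19^1 mod 31 = 19
Right side y^r · r^s mod p:
20^2 = 400 ≡ 28
20^4 ≡ 28^2 = 784 ≡ 9
20^8 ≡ 9^2 = 81 ≡ 19
15 = 8 + 4 + 2 + 1, so 20^15 ≡ 19·9·28·20 ≡ 1 (mod 31)
15^2 = 225 ≡ 8
15^4 ≡ 8^2 = 64 ≡ 2
15^8 ≡ 2^2 = 4
15^16 ≡ 4^2 = 16
26 = 16 + 8 + 2, so 15^26 ≡ 16·4·8 ≡ 16 (mod 31)
1·16 = 16 ≡ 16 (mod 31)
19 ≠ 16, so verification fails.

reject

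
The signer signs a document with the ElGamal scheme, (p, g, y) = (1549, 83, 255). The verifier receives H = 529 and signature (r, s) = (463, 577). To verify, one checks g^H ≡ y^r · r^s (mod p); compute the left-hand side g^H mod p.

83^2 = 6889 ≡ 693
83^4 ≡ 693^2 = 480249 ≡ 59
83^8 ≡ 59^2 = 3481 ≡ 383
83^16 ≡ 383^2 = 146689 ≡ 1083
83^32 ≡ 1083^2 = 1172889 ≡ 296
83^64 ≡ 296^2 = 87616 ≡ 872
83^128 ≡ 872^2 = 760384 ≡ 1374
83^256 ≡ 1374^2 = 1887876 ≡ 1194
83^512 ≡ 1194^2 = 1425636 ≡ 556
529 = 512 + 16 + 1, so 83^529 ≡ 556·1083·83 ≡ 1348 (mod 1549)

1348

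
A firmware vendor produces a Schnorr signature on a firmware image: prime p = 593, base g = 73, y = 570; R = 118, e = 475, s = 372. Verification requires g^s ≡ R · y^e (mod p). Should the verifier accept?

reject

g^s mod p:
73^372 mod 593 = 23
R · y^e mod p:
570^475 mod 593 = 78
118·78 = 9204 ≡ 309 (mod 593)
23 ≠ 309; the check fails.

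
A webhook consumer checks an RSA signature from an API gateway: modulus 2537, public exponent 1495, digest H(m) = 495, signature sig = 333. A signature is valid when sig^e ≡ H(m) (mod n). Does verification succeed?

passes

sig^2 ≡ 333^2 = 110889 ≡ 1798
sig^4 ≡ 1798^2 = 3232804 ≡ 666
sig^8 ≡ 666^2 = 443556 ≡ 2118
sig^16 ≡ 2118^2 = 4485924 ≡ 508
sig^32 ≡ 508^2 = 258064 ≡ 1827
sig^64 ≡ 1827^2 = 3337929 ≡ 1774
sig^128 ≡ 1774^2 = 3147076 ≡ 1196
sig^256 ≡ 1196^2 = 1430416 ≡ 2085
sig^512 ≡ 2085^2 = 4347225 ≡ 1344
sig^1024 ≡ 1344^2 = 1806336 ≡ 2529
1495 = 1024 + 256 + 128 + 64 + 16 + 4 + 2 + 1, so sig^1495 ≡ 2529·2085·1196·1774·508·666·1798·333 ≡ 495 (mod 2537)
sig^1495 mod 2537 = 495 matches H(m).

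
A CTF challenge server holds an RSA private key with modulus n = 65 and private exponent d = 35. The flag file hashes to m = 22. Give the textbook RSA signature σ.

3

Squares mod 65: m^1≡22, m^2≡29, m^4≡61, m^8≡16, m^16≡61, m^32≡16
35 = 32 + 2 + 1, so m^35 ≡ 16·29·22 ≡ 3 (mod 65)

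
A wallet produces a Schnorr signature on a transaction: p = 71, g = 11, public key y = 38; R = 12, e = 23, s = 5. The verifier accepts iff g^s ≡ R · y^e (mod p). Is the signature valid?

g^s mod p:
11^2 = 121 ≡ 50
11^4 ≡ 50^2 = 2500 ≡ 15
5 = 4 + 1, so 11^5 ≡ 15·11 ≡ 23 (mod 71)
R · y^e mod p:
38^2 = 1444 ≡ 24
38^4 ≡ 24^2 = 576 ≡ 8
38^8 ≡ 8^2 = 64
38^16 ≡ 64^2 = 4096 ≡ 49
23 = 16 + 4 + 2 + 1, so 38^23 ≡ 49·8·24·38 ≡ 19 (mod 71)
12·19 = 228 ≡ 15 (mod 71)
23 ≠ 15; the check fails.

invalid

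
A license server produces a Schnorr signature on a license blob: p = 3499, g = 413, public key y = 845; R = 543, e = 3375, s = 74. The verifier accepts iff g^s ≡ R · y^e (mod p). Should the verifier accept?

reject

g^s mod p:
Squares mod 3499: 413^1≡413, 413^2≡2617, 413^4≡1146, 413^8≡1191, 413^16≡1386, 413^32≡45, 413^64≡2025
74 = 64 + 8 + 2, so 413^74 ≡ 2025·1191·2617 ≡ 9 (mod 3499)
R · y^e mod p:
Squares mod 3499: 845^1≡845, 845^2≡229, 845^4≡3455, 845^8≡1936, 845^16≡667, 845^32≡516, 845^64≡332, 845^128≡1755, 845^256≡905, 845^512≡259, 845^1024≡600, 845^2048≡3102
3375 = 2048 + 1024 + 256 + 32 + 8 + 4 + 2 + 1, so 845^3375 ≡ 3102·600·905·516·1936·3455·229·845 ≡ 238 (mod 3499)
543·238 = 129234 ≡ 3270 (mod 3499)
9 ≠ 3270; the check fails.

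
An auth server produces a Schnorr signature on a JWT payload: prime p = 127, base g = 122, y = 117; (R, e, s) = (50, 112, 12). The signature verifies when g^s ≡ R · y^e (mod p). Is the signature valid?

valid

g^s mod p:
122^12 mod 127 = 16
R · y^e mod p:
117^112 mod 127 = 107
50·107 = 5350 ≡ 16 (mod 127)
16 ≡ 16 (mod 127); signature holds.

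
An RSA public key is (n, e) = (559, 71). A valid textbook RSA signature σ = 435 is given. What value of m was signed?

245

σ^2 ≡ 435^2 = 189225 ≡ 283
σ^4 ≡ 283^2 = 80089 ≡ 152
σ^8 ≡ 152^2 = 23104 ≡ 185
σ^16 ≡ 185^2 = 34225 ≡ 126
σ^32 ≡ 126^2 = 15876 ≡ 224
σ^64 ≡ 224^2 = 50176 ≡ 425
71 = 64 + 4 + 2 + 1, so σ^71 ≡ 425·152·283·435 ≡ 245 (mod 559)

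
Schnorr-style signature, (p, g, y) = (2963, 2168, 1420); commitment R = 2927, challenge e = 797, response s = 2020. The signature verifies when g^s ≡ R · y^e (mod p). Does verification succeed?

passes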